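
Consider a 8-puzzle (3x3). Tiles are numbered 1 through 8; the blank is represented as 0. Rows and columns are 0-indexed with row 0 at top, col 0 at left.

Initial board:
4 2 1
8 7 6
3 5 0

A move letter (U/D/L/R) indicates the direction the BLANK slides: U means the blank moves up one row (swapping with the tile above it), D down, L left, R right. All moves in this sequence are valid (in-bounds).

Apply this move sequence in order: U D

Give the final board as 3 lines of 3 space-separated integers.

After move 1 (U):
4 2 1
8 7 0
3 5 6

After move 2 (D):
4 2 1
8 7 6
3 5 0

Answer: 4 2 1
8 7 6
3 5 0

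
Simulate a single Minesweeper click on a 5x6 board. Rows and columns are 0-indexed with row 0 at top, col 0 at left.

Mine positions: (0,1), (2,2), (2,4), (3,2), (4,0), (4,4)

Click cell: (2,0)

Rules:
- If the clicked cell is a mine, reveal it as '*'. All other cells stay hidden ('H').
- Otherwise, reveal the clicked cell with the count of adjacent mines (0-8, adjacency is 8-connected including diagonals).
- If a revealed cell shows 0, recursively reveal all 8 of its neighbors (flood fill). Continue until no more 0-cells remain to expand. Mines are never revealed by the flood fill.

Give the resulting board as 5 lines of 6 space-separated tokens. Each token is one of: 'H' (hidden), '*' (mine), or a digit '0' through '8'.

H H H H H H
1 2 H H H H
0 2 H H H H
1 3 H H H H
H H H H H H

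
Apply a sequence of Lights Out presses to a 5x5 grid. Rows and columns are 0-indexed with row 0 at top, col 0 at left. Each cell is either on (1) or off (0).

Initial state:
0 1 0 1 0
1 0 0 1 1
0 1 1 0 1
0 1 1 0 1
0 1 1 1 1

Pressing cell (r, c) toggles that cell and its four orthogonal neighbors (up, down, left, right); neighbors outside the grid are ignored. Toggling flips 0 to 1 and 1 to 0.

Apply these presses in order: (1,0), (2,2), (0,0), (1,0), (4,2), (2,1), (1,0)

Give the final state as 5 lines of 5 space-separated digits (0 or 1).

Answer: 0 0 0 1 0
1 0 1 1 1
0 1 1 1 1
0 0 1 0 1
0 0 0 0 1

Derivation:
After press 1 at (1,0):
1 1 0 1 0
0 1 0 1 1
1 1 1 0 1
0 1 1 0 1
0 1 1 1 1

After press 2 at (2,2):
1 1 0 1 0
0 1 1 1 1
1 0 0 1 1
0 1 0 0 1
0 1 1 1 1

After press 3 at (0,0):
0 0 0 1 0
1 1 1 1 1
1 0 0 1 1
0 1 0 0 1
0 1 1 1 1

After press 4 at (1,0):
1 0 0 1 0
0 0 1 1 1
0 0 0 1 1
0 1 0 0 1
0 1 1 1 1

After press 5 at (4,2):
1 0 0 1 0
0 0 1 1 1
0 0 0 1 1
0 1 1 0 1
0 0 0 0 1

After press 6 at (2,1):
1 0 0 1 0
0 1 1 1 1
1 1 1 1 1
0 0 1 0 1
0 0 0 0 1

After press 7 at (1,0):
0 0 0 1 0
1 0 1 1 1
0 1 1 1 1
0 0 1 0 1
0 0 0 0 1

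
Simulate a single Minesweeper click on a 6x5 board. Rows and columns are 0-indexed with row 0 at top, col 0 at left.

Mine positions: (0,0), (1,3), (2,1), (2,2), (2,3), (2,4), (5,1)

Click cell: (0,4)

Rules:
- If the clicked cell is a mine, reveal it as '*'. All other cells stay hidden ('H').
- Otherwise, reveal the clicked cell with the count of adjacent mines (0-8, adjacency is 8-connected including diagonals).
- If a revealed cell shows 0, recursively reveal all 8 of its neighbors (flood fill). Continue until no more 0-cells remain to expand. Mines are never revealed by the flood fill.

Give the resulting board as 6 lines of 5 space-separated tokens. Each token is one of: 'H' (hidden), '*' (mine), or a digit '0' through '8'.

H H H H 1
H H H H H
H H H H H
H H H H H
H H H H H
H H H H H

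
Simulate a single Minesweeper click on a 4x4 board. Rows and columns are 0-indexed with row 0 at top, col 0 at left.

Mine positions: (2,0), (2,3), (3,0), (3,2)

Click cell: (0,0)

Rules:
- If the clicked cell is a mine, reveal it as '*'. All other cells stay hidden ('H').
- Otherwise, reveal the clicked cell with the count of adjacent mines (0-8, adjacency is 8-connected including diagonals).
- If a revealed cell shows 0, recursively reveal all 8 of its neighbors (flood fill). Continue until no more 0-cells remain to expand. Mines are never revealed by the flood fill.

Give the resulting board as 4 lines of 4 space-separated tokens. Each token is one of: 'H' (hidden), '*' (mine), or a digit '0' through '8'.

0 0 0 0
1 1 1 1
H H H H
H H H H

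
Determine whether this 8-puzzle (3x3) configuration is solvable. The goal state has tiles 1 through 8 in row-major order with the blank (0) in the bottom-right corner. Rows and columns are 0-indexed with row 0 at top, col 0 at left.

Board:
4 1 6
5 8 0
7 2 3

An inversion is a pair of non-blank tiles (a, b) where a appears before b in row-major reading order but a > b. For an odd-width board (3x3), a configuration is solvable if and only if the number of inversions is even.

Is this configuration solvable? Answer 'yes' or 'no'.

Inversions (pairs i<j in row-major order where tile[i] > tile[j] > 0): 13
13 is odd, so the puzzle is not solvable.

Answer: no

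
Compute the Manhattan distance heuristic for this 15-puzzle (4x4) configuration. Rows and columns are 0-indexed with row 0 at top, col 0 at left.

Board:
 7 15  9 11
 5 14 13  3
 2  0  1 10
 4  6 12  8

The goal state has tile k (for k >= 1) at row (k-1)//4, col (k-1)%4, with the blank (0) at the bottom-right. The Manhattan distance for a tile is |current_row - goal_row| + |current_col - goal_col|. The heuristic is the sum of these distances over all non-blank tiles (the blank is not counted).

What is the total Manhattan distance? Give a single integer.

Tile 7: at (0,0), goal (1,2), distance |0-1|+|0-2| = 3
Tile 15: at (0,1), goal (3,2), distance |0-3|+|1-2| = 4
Tile 9: at (0,2), goal (2,0), distance |0-2|+|2-0| = 4
Tile 11: at (0,3), goal (2,2), distance |0-2|+|3-2| = 3
Tile 5: at (1,0), goal (1,0), distance |1-1|+|0-0| = 0
Tile 14: at (1,1), goal (3,1), distance |1-3|+|1-1| = 2
Tile 13: at (1,2), goal (3,0), distance |1-3|+|2-0| = 4
Tile 3: at (1,3), goal (0,2), distance |1-0|+|3-2| = 2
Tile 2: at (2,0), goal (0,1), distance |2-0|+|0-1| = 3
Tile 1: at (2,2), goal (0,0), distance |2-0|+|2-0| = 4
Tile 10: at (2,3), goal (2,1), distance |2-2|+|3-1| = 2
Tile 4: at (3,0), goal (0,3), distance |3-0|+|0-3| = 6
Tile 6: at (3,1), goal (1,1), distance |3-1|+|1-1| = 2
Tile 12: at (3,2), goal (2,3), distance |3-2|+|2-3| = 2
Tile 8: at (3,3), goal (1,3), distance |3-1|+|3-3| = 2
Sum: 3 + 4 + 4 + 3 + 0 + 2 + 4 + 2 + 3 + 4 + 2 + 6 + 2 + 2 + 2 = 43

Answer: 43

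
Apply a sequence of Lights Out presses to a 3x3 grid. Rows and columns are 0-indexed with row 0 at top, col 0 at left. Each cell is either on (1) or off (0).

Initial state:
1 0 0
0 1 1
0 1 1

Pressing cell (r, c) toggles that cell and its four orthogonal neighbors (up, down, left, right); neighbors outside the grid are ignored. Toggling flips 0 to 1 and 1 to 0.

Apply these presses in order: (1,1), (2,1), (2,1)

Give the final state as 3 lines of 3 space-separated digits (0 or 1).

After press 1 at (1,1):
1 1 0
1 0 0
0 0 1

After press 2 at (2,1):
1 1 0
1 1 0
1 1 0

After press 3 at (2,1):
1 1 0
1 0 0
0 0 1

Answer: 1 1 0
1 0 0
0 0 1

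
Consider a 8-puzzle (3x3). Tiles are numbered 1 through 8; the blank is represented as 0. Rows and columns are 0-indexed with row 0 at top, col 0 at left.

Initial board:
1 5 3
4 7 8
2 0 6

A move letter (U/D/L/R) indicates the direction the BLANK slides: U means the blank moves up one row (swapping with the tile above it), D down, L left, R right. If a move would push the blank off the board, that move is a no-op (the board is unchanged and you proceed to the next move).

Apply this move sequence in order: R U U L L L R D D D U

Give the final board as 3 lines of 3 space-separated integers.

After move 1 (R):
1 5 3
4 7 8
2 6 0

After move 2 (U):
1 5 3
4 7 0
2 6 8

After move 3 (U):
1 5 0
4 7 3
2 6 8

After move 4 (L):
1 0 5
4 7 3
2 6 8

After move 5 (L):
0 1 5
4 7 3
2 6 8

After move 6 (L):
0 1 5
4 7 3
2 6 8

After move 7 (R):
1 0 5
4 7 3
2 6 8

After move 8 (D):
1 7 5
4 0 3
2 6 8

After move 9 (D):
1 7 5
4 6 3
2 0 8

After move 10 (D):
1 7 5
4 6 3
2 0 8

After move 11 (U):
1 7 5
4 0 3
2 6 8

Answer: 1 7 5
4 0 3
2 6 8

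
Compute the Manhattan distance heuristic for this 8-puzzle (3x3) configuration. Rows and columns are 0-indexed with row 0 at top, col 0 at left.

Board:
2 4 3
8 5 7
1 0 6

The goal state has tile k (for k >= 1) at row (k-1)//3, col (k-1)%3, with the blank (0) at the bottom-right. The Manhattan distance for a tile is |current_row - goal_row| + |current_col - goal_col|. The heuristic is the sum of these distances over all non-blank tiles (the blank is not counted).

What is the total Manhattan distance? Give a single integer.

Tile 2: at (0,0), goal (0,1), distance |0-0|+|0-1| = 1
Tile 4: at (0,1), goal (1,0), distance |0-1|+|1-0| = 2
Tile 3: at (0,2), goal (0,2), distance |0-0|+|2-2| = 0
Tile 8: at (1,0), goal (2,1), distance |1-2|+|0-1| = 2
Tile 5: at (1,1), goal (1,1), distance |1-1|+|1-1| = 0
Tile 7: at (1,2), goal (2,0), distance |1-2|+|2-0| = 3
Tile 1: at (2,0), goal (0,0), distance |2-0|+|0-0| = 2
Tile 6: at (2,2), goal (1,2), distance |2-1|+|2-2| = 1
Sum: 1 + 2 + 0 + 2 + 0 + 3 + 2 + 1 = 11

Answer: 11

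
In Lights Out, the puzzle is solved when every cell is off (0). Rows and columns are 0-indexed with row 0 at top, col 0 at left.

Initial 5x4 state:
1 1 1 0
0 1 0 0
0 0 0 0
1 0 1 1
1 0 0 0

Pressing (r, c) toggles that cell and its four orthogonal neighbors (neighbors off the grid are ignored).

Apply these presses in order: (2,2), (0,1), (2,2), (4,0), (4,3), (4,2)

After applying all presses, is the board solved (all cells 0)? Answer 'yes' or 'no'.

Answer: yes

Derivation:
After press 1 at (2,2):
1 1 1 0
0 1 1 0
0 1 1 1
1 0 0 1
1 0 0 0

After press 2 at (0,1):
0 0 0 0
0 0 1 0
0 1 1 1
1 0 0 1
1 0 0 0

After press 3 at (2,2):
0 0 0 0
0 0 0 0
0 0 0 0
1 0 1 1
1 0 0 0

After press 4 at (4,0):
0 0 0 0
0 0 0 0
0 0 0 0
0 0 1 1
0 1 0 0

After press 5 at (4,3):
0 0 0 0
0 0 0 0
0 0 0 0
0 0 1 0
0 1 1 1

After press 6 at (4,2):
0 0 0 0
0 0 0 0
0 0 0 0
0 0 0 0
0 0 0 0

Lights still on: 0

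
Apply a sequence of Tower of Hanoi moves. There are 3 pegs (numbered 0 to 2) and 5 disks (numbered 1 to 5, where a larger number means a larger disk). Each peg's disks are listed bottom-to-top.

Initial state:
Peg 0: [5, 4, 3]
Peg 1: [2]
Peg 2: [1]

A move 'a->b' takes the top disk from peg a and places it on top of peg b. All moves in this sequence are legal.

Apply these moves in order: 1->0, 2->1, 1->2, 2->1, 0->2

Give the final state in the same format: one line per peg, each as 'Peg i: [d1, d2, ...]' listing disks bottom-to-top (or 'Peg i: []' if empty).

After move 1 (1->0):
Peg 0: [5, 4, 3, 2]
Peg 1: []
Peg 2: [1]

After move 2 (2->1):
Peg 0: [5, 4, 3, 2]
Peg 1: [1]
Peg 2: []

After move 3 (1->2):
Peg 0: [5, 4, 3, 2]
Peg 1: []
Peg 2: [1]

After move 4 (2->1):
Peg 0: [5, 4, 3, 2]
Peg 1: [1]
Peg 2: []

After move 5 (0->2):
Peg 0: [5, 4, 3]
Peg 1: [1]
Peg 2: [2]

Answer: Peg 0: [5, 4, 3]
Peg 1: [1]
Peg 2: [2]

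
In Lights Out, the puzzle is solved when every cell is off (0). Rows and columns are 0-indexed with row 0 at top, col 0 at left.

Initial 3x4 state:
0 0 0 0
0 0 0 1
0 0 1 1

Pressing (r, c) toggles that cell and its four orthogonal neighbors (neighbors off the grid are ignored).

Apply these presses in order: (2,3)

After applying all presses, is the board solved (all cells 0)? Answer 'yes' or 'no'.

After press 1 at (2,3):
0 0 0 0
0 0 0 0
0 0 0 0

Lights still on: 0

Answer: yes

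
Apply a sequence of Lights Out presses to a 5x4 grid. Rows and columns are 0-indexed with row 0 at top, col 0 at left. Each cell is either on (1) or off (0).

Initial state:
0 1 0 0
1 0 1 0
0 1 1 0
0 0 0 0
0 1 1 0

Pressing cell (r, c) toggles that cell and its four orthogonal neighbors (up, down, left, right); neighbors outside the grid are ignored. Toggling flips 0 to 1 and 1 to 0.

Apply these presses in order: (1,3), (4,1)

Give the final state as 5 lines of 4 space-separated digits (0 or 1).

Answer: 0 1 0 1
1 0 0 1
0 1 1 1
0 1 0 0
1 0 0 0

Derivation:
After press 1 at (1,3):
0 1 0 1
1 0 0 1
0 1 1 1
0 0 0 0
0 1 1 0

After press 2 at (4,1):
0 1 0 1
1 0 0 1
0 1 1 1
0 1 0 0
1 0 0 0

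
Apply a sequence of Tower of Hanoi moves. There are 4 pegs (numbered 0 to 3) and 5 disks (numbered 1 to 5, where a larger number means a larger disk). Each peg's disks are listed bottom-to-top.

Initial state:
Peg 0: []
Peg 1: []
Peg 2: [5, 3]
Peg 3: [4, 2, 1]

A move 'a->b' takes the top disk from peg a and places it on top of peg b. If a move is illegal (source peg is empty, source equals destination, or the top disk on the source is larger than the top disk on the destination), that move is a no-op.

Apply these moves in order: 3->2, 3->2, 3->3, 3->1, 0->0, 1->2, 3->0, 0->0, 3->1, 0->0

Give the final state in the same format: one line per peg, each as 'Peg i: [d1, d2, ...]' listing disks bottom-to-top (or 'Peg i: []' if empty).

Answer: Peg 0: [4]
Peg 1: [2]
Peg 2: [5, 3, 1]
Peg 3: []

Derivation:
After move 1 (3->2):
Peg 0: []
Peg 1: []
Peg 2: [5, 3, 1]
Peg 3: [4, 2]

After move 2 (3->2):
Peg 0: []
Peg 1: []
Peg 2: [5, 3, 1]
Peg 3: [4, 2]

After move 3 (3->3):
Peg 0: []
Peg 1: []
Peg 2: [5, 3, 1]
Peg 3: [4, 2]

After move 4 (3->1):
Peg 0: []
Peg 1: [2]
Peg 2: [5, 3, 1]
Peg 3: [4]

After move 5 (0->0):
Peg 0: []
Peg 1: [2]
Peg 2: [5, 3, 1]
Peg 3: [4]

After move 6 (1->2):
Peg 0: []
Peg 1: [2]
Peg 2: [5, 3, 1]
Peg 3: [4]

After move 7 (3->0):
Peg 0: [4]
Peg 1: [2]
Peg 2: [5, 3, 1]
Peg 3: []

After move 8 (0->0):
Peg 0: [4]
Peg 1: [2]
Peg 2: [5, 3, 1]
Peg 3: []

After move 9 (3->1):
Peg 0: [4]
Peg 1: [2]
Peg 2: [5, 3, 1]
Peg 3: []

After move 10 (0->0):
Peg 0: [4]
Peg 1: [2]
Peg 2: [5, 3, 1]
Peg 3: []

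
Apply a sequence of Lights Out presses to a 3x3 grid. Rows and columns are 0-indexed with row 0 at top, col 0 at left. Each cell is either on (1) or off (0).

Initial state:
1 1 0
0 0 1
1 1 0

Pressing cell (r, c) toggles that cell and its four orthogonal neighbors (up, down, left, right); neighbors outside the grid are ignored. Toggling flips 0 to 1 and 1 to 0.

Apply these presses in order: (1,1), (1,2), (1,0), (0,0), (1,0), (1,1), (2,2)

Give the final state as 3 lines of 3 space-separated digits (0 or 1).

Answer: 0 0 1
1 1 1
1 0 0

Derivation:
After press 1 at (1,1):
1 0 0
1 1 0
1 0 0

After press 2 at (1,2):
1 0 1
1 0 1
1 0 1

After press 3 at (1,0):
0 0 1
0 1 1
0 0 1

After press 4 at (0,0):
1 1 1
1 1 1
0 0 1

After press 5 at (1,0):
0 1 1
0 0 1
1 0 1

After press 6 at (1,1):
0 0 1
1 1 0
1 1 1

After press 7 at (2,2):
0 0 1
1 1 1
1 0 0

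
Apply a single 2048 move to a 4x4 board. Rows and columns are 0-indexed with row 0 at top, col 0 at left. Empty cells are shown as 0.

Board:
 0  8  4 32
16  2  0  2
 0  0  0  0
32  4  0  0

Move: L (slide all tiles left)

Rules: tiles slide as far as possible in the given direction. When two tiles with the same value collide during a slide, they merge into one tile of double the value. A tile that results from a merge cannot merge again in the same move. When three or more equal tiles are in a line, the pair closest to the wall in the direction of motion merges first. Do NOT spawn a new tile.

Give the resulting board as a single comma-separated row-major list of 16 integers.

Slide left:
row 0: [0, 8, 4, 32] -> [8, 4, 32, 0]
row 1: [16, 2, 0, 2] -> [16, 4, 0, 0]
row 2: [0, 0, 0, 0] -> [0, 0, 0, 0]
row 3: [32, 4, 0, 0] -> [32, 4, 0, 0]

Answer: 8, 4, 32, 0, 16, 4, 0, 0, 0, 0, 0, 0, 32, 4, 0, 0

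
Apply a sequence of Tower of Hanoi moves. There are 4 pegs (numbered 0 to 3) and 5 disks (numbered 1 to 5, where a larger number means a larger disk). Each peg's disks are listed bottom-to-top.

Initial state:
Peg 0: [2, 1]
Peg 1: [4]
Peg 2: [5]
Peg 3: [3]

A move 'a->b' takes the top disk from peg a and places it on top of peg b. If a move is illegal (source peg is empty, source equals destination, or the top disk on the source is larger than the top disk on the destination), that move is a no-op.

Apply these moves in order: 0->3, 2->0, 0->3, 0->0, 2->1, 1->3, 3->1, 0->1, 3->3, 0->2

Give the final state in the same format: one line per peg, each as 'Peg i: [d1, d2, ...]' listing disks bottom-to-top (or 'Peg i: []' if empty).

Answer: Peg 0: []
Peg 1: [4, 1]
Peg 2: [5, 2]
Peg 3: [3]

Derivation:
After move 1 (0->3):
Peg 0: [2]
Peg 1: [4]
Peg 2: [5]
Peg 3: [3, 1]

After move 2 (2->0):
Peg 0: [2]
Peg 1: [4]
Peg 2: [5]
Peg 3: [3, 1]

After move 3 (0->3):
Peg 0: [2]
Peg 1: [4]
Peg 2: [5]
Peg 3: [3, 1]

After move 4 (0->0):
Peg 0: [2]
Peg 1: [4]
Peg 2: [5]
Peg 3: [3, 1]

After move 5 (2->1):
Peg 0: [2]
Peg 1: [4]
Peg 2: [5]
Peg 3: [3, 1]

After move 6 (1->3):
Peg 0: [2]
Peg 1: [4]
Peg 2: [5]
Peg 3: [3, 1]

After move 7 (3->1):
Peg 0: [2]
Peg 1: [4, 1]
Peg 2: [5]
Peg 3: [3]

After move 8 (0->1):
Peg 0: [2]
Peg 1: [4, 1]
Peg 2: [5]
Peg 3: [3]

After move 9 (3->3):
Peg 0: [2]
Peg 1: [4, 1]
Peg 2: [5]
Peg 3: [3]

After move 10 (0->2):
Peg 0: []
Peg 1: [4, 1]
Peg 2: [5, 2]
Peg 3: [3]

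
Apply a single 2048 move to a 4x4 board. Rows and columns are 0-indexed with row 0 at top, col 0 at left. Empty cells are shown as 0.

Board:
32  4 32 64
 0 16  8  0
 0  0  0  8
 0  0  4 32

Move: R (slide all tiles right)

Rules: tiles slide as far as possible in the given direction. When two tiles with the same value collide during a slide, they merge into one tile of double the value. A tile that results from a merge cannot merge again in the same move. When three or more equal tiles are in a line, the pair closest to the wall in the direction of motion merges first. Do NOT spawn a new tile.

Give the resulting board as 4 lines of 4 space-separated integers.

Slide right:
row 0: [32, 4, 32, 64] -> [32, 4, 32, 64]
row 1: [0, 16, 8, 0] -> [0, 0, 16, 8]
row 2: [0, 0, 0, 8] -> [0, 0, 0, 8]
row 3: [0, 0, 4, 32] -> [0, 0, 4, 32]

Answer: 32  4 32 64
 0  0 16  8
 0  0  0  8
 0  0  4 32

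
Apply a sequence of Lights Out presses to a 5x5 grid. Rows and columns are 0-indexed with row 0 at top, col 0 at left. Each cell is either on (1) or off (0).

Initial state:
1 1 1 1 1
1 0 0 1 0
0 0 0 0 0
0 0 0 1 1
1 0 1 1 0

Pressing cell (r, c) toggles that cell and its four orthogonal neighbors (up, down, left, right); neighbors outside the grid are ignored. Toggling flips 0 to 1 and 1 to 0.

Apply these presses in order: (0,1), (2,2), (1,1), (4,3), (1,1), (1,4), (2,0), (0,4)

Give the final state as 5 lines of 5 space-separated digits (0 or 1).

Answer: 0 0 0 0 1
0 1 1 0 0
1 0 1 1 1
1 0 1 0 1
1 0 0 0 1

Derivation:
After press 1 at (0,1):
0 0 0 1 1
1 1 0 1 0
0 0 0 0 0
0 0 0 1 1
1 0 1 1 0

After press 2 at (2,2):
0 0 0 1 1
1 1 1 1 0
0 1 1 1 0
0 0 1 1 1
1 0 1 1 0

After press 3 at (1,1):
0 1 0 1 1
0 0 0 1 0
0 0 1 1 0
0 0 1 1 1
1 0 1 1 0

After press 4 at (4,3):
0 1 0 1 1
0 0 0 1 0
0 0 1 1 0
0 0 1 0 1
1 0 0 0 1

After press 5 at (1,1):
0 0 0 1 1
1 1 1 1 0
0 1 1 1 0
0 0 1 0 1
1 0 0 0 1

After press 6 at (1,4):
0 0 0 1 0
1 1 1 0 1
0 1 1 1 1
0 0 1 0 1
1 0 0 0 1

After press 7 at (2,0):
0 0 0 1 0
0 1 1 0 1
1 0 1 1 1
1 0 1 0 1
1 0 0 0 1

After press 8 at (0,4):
0 0 0 0 1
0 1 1 0 0
1 0 1 1 1
1 0 1 0 1
1 0 0 0 1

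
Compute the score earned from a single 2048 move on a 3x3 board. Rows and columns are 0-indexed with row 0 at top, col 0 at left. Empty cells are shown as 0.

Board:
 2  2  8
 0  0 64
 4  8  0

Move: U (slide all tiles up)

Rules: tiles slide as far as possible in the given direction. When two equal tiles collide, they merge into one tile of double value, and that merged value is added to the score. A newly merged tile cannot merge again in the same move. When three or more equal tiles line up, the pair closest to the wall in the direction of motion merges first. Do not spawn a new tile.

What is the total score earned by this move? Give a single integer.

Answer: 0

Derivation:
Slide up:
col 0: [2, 0, 4] -> [2, 4, 0]  score +0 (running 0)
col 1: [2, 0, 8] -> [2, 8, 0]  score +0 (running 0)
col 2: [8, 64, 0] -> [8, 64, 0]  score +0 (running 0)
Board after move:
 2  2  8
 4  8 64
 0  0  0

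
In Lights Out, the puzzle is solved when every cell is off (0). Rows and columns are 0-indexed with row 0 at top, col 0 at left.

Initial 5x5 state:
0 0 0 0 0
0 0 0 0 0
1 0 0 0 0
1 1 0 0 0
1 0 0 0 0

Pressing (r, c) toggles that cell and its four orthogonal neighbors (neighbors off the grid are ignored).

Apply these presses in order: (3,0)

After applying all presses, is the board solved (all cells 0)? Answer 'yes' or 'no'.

Answer: yes

Derivation:
After press 1 at (3,0):
0 0 0 0 0
0 0 0 0 0
0 0 0 0 0
0 0 0 0 0
0 0 0 0 0

Lights still on: 0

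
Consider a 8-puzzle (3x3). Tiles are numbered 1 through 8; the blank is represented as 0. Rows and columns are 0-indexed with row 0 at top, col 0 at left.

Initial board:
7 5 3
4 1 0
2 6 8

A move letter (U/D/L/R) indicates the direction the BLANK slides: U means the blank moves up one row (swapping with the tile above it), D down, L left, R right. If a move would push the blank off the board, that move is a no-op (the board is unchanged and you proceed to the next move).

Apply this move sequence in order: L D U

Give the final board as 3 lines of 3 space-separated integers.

After move 1 (L):
7 5 3
4 0 1
2 6 8

After move 2 (D):
7 5 3
4 6 1
2 0 8

After move 3 (U):
7 5 3
4 0 1
2 6 8

Answer: 7 5 3
4 0 1
2 6 8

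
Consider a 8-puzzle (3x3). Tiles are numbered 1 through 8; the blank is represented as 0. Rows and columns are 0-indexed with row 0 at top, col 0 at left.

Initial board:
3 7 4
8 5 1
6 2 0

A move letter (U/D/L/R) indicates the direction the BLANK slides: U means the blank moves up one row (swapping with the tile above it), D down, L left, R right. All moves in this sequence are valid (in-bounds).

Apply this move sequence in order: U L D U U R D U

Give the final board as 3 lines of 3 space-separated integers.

After move 1 (U):
3 7 4
8 5 0
6 2 1

After move 2 (L):
3 7 4
8 0 5
6 2 1

After move 3 (D):
3 7 4
8 2 5
6 0 1

After move 4 (U):
3 7 4
8 0 5
6 2 1

After move 5 (U):
3 0 4
8 7 5
6 2 1

After move 6 (R):
3 4 0
8 7 5
6 2 1

After move 7 (D):
3 4 5
8 7 0
6 2 1

After move 8 (U):
3 4 0
8 7 5
6 2 1

Answer: 3 4 0
8 7 5
6 2 1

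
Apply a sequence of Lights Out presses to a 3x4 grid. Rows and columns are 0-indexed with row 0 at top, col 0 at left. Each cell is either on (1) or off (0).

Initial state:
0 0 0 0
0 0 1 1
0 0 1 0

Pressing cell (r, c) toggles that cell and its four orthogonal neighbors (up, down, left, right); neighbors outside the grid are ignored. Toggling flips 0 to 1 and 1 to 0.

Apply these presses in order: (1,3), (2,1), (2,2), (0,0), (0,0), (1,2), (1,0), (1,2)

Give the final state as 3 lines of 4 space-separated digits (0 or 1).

After press 1 at (1,3):
0 0 0 1
0 0 0 0
0 0 1 1

After press 2 at (2,1):
0 0 0 1
0 1 0 0
1 1 0 1

After press 3 at (2,2):
0 0 0 1
0 1 1 0
1 0 1 0

After press 4 at (0,0):
1 1 0 1
1 1 1 0
1 0 1 0

After press 5 at (0,0):
0 0 0 1
0 1 1 0
1 0 1 0

After press 6 at (1,2):
0 0 1 1
0 0 0 1
1 0 0 0

After press 7 at (1,0):
1 0 1 1
1 1 0 1
0 0 0 0

After press 8 at (1,2):
1 0 0 1
1 0 1 0
0 0 1 0

Answer: 1 0 0 1
1 0 1 0
0 0 1 0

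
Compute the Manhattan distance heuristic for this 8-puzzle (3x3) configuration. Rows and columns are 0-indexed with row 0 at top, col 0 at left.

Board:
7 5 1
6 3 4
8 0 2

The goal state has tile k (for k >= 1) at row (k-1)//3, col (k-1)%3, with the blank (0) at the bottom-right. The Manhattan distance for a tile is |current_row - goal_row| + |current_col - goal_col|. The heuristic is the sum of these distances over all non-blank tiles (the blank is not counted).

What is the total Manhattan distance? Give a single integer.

Tile 7: (0,0)->(2,0) = 2
Tile 5: (0,1)->(1,1) = 1
Tile 1: (0,2)->(0,0) = 2
Tile 6: (1,0)->(1,2) = 2
Tile 3: (1,1)->(0,2) = 2
Tile 4: (1,2)->(1,0) = 2
Tile 8: (2,0)->(2,1) = 1
Tile 2: (2,2)->(0,1) = 3
Sum: 2 + 1 + 2 + 2 + 2 + 2 + 1 + 3 = 15

Answer: 15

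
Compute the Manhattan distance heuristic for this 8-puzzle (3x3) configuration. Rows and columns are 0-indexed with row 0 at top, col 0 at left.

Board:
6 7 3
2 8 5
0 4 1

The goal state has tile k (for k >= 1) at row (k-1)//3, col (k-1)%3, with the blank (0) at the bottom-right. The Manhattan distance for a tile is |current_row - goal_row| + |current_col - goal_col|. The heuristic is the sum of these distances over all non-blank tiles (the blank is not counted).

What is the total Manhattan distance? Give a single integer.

Answer: 16

Derivation:
Tile 6: at (0,0), goal (1,2), distance |0-1|+|0-2| = 3
Tile 7: at (0,1), goal (2,0), distance |0-2|+|1-0| = 3
Tile 3: at (0,2), goal (0,2), distance |0-0|+|2-2| = 0
Tile 2: at (1,0), goal (0,1), distance |1-0|+|0-1| = 2
Tile 8: at (1,1), goal (2,1), distance |1-2|+|1-1| = 1
Tile 5: at (1,2), goal (1,1), distance |1-1|+|2-1| = 1
Tile 4: at (2,1), goal (1,0), distance |2-1|+|1-0| = 2
Tile 1: at (2,2), goal (0,0), distance |2-0|+|2-0| = 4
Sum: 3 + 3 + 0 + 2 + 1 + 1 + 2 + 4 = 16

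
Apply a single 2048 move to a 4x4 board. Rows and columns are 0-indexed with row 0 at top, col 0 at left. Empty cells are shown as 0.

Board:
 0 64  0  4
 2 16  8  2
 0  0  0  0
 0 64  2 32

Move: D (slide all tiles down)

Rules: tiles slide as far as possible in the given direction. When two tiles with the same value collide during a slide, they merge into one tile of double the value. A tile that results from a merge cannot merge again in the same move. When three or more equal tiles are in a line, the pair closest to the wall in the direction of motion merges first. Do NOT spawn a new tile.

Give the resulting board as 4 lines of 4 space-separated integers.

Slide down:
col 0: [0, 2, 0, 0] -> [0, 0, 0, 2]
col 1: [64, 16, 0, 64] -> [0, 64, 16, 64]
col 2: [0, 8, 0, 2] -> [0, 0, 8, 2]
col 3: [4, 2, 0, 32] -> [0, 4, 2, 32]

Answer:  0  0  0  0
 0 64  0  4
 0 16  8  2
 2 64  2 32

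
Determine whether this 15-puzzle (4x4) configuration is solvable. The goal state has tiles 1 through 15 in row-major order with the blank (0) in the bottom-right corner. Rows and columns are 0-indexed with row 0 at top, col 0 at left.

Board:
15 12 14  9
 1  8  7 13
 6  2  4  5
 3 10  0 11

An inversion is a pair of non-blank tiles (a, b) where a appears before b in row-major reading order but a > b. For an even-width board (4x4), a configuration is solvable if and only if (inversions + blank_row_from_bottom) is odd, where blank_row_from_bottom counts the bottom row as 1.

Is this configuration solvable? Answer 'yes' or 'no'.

Answer: no

Derivation:
Inversions: 69
Blank is in row 3 (0-indexed from top), which is row 1 counting from the bottom (bottom = 1).
69 + 1 = 70, which is even, so the puzzle is not solvable.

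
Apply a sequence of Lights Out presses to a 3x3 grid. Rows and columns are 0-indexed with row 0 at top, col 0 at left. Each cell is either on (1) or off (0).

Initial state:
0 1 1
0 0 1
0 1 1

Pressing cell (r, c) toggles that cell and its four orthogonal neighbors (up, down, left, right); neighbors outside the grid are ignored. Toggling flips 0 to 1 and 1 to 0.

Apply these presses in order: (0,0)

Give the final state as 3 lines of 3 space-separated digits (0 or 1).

Answer: 1 0 1
1 0 1
0 1 1

Derivation:
After press 1 at (0,0):
1 0 1
1 0 1
0 1 1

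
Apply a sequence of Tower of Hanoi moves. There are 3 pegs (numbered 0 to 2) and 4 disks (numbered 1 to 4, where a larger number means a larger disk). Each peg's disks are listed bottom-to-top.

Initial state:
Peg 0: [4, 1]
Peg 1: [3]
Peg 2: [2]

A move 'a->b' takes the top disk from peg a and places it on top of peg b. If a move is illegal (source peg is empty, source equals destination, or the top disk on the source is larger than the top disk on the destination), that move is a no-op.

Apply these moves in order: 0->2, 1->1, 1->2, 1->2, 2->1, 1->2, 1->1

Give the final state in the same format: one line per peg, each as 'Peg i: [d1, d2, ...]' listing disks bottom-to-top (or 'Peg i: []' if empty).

Answer: Peg 0: [4]
Peg 1: [3]
Peg 2: [2, 1]

Derivation:
After move 1 (0->2):
Peg 0: [4]
Peg 1: [3]
Peg 2: [2, 1]

After move 2 (1->1):
Peg 0: [4]
Peg 1: [3]
Peg 2: [2, 1]

After move 3 (1->2):
Peg 0: [4]
Peg 1: [3]
Peg 2: [2, 1]

After move 4 (1->2):
Peg 0: [4]
Peg 1: [3]
Peg 2: [2, 1]

After move 5 (2->1):
Peg 0: [4]
Peg 1: [3, 1]
Peg 2: [2]

After move 6 (1->2):
Peg 0: [4]
Peg 1: [3]
Peg 2: [2, 1]

After move 7 (1->1):
Peg 0: [4]
Peg 1: [3]
Peg 2: [2, 1]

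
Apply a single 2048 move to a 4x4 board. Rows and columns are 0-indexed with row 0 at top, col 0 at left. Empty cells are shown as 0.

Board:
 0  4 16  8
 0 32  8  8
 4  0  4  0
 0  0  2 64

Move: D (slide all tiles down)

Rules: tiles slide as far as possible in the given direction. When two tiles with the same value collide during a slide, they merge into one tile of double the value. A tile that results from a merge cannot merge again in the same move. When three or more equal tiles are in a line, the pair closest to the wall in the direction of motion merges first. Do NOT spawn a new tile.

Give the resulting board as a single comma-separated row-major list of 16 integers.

Slide down:
col 0: [0, 0, 4, 0] -> [0, 0, 0, 4]
col 1: [4, 32, 0, 0] -> [0, 0, 4, 32]
col 2: [16, 8, 4, 2] -> [16, 8, 4, 2]
col 3: [8, 8, 0, 64] -> [0, 0, 16, 64]

Answer: 0, 0, 16, 0, 0, 0, 8, 0, 0, 4, 4, 16, 4, 32, 2, 64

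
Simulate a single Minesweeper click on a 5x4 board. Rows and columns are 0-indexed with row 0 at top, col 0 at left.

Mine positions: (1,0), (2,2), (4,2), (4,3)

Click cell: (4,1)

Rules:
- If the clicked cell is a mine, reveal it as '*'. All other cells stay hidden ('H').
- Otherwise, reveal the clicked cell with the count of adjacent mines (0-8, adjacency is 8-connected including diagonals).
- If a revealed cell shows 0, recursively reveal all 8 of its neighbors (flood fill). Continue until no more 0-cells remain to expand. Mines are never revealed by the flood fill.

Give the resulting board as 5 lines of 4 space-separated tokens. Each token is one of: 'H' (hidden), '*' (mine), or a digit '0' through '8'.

H H H H
H H H H
H H H H
H H H H
H 1 H H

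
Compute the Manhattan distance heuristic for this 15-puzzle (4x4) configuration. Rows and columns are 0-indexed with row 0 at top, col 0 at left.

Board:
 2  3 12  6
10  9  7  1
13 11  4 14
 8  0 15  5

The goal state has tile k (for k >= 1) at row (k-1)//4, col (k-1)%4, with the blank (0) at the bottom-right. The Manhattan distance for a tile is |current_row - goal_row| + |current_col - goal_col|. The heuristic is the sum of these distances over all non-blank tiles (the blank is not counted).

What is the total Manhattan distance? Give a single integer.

Tile 2: at (0,0), goal (0,1), distance |0-0|+|0-1| = 1
Tile 3: at (0,1), goal (0,2), distance |0-0|+|1-2| = 1
Tile 12: at (0,2), goal (2,3), distance |0-2|+|2-3| = 3
Tile 6: at (0,3), goal (1,1), distance |0-1|+|3-1| = 3
Tile 10: at (1,0), goal (2,1), distance |1-2|+|0-1| = 2
Tile 9: at (1,1), goal (2,0), distance |1-2|+|1-0| = 2
Tile 7: at (1,2), goal (1,2), distance |1-1|+|2-2| = 0
Tile 1: at (1,3), goal (0,0), distance |1-0|+|3-0| = 4
Tile 13: at (2,0), goal (3,0), distance |2-3|+|0-0| = 1
Tile 11: at (2,1), goal (2,2), distance |2-2|+|1-2| = 1
Tile 4: at (2,2), goal (0,3), distance |2-0|+|2-3| = 3
Tile 14: at (2,3), goal (3,1), distance |2-3|+|3-1| = 3
Tile 8: at (3,0), goal (1,3), distance |3-1|+|0-3| = 5
Tile 15: at (3,2), goal (3,2), distance |3-3|+|2-2| = 0
Tile 5: at (3,3), goal (1,0), distance |3-1|+|3-0| = 5
Sum: 1 + 1 + 3 + 3 + 2 + 2 + 0 + 4 + 1 + 1 + 3 + 3 + 5 + 0 + 5 = 34

Answer: 34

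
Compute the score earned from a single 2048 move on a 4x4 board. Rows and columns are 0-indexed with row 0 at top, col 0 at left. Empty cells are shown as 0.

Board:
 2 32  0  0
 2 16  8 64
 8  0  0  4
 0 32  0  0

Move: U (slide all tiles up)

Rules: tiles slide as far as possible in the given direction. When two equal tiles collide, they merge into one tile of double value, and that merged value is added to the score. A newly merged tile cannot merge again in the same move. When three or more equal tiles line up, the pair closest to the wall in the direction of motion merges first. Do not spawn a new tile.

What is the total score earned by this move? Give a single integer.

Answer: 4

Derivation:
Slide up:
col 0: [2, 2, 8, 0] -> [4, 8, 0, 0]  score +4 (running 4)
col 1: [32, 16, 0, 32] -> [32, 16, 32, 0]  score +0 (running 4)
col 2: [0, 8, 0, 0] -> [8, 0, 0, 0]  score +0 (running 4)
col 3: [0, 64, 4, 0] -> [64, 4, 0, 0]  score +0 (running 4)
Board after move:
 4 32  8 64
 8 16  0  4
 0 32  0  0
 0  0  0  0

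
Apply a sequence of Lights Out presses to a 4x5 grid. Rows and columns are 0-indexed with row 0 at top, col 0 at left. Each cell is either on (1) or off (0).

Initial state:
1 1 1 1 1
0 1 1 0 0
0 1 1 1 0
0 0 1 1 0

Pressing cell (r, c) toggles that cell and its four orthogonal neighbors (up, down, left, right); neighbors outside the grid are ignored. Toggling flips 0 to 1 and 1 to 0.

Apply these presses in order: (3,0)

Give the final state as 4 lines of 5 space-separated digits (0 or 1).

After press 1 at (3,0):
1 1 1 1 1
0 1 1 0 0
1 1 1 1 0
1 1 1 1 0

Answer: 1 1 1 1 1
0 1 1 0 0
1 1 1 1 0
1 1 1 1 0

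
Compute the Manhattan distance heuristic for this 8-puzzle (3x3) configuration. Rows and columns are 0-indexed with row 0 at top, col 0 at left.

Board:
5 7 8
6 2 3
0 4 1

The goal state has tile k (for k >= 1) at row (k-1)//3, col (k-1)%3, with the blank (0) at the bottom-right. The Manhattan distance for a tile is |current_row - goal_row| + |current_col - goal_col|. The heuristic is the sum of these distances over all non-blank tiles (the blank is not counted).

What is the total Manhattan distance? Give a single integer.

Tile 5: (0,0)->(1,1) = 2
Tile 7: (0,1)->(2,0) = 3
Tile 8: (0,2)->(2,1) = 3
Tile 6: (1,0)->(1,2) = 2
Tile 2: (1,1)->(0,1) = 1
Tile 3: (1,2)->(0,2) = 1
Tile 4: (2,1)->(1,0) = 2
Tile 1: (2,2)->(0,0) = 4
Sum: 2 + 3 + 3 + 2 + 1 + 1 + 2 + 4 = 18

Answer: 18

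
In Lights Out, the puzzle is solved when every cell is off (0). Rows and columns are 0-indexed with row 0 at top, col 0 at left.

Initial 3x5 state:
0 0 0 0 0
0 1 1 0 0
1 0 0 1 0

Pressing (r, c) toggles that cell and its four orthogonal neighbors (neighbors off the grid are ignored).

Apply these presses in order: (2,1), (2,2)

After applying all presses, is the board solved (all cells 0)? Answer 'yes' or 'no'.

After press 1 at (2,1):
0 0 0 0 0
0 0 1 0 0
0 1 1 1 0

After press 2 at (2,2):
0 0 0 0 0
0 0 0 0 0
0 0 0 0 0

Lights still on: 0

Answer: yes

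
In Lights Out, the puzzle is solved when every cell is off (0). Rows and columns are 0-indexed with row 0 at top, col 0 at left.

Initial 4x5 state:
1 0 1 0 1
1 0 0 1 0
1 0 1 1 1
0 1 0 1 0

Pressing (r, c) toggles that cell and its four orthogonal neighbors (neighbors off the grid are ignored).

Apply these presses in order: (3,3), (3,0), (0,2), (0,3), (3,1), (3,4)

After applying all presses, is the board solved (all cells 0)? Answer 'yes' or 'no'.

After press 1 at (3,3):
1 0 1 0 1
1 0 0 1 0
1 0 1 0 1
0 1 1 0 1

After press 2 at (3,0):
1 0 1 0 1
1 0 0 1 0
0 0 1 0 1
1 0 1 0 1

After press 3 at (0,2):
1 1 0 1 1
1 0 1 1 0
0 0 1 0 1
1 0 1 0 1

After press 4 at (0,3):
1 1 1 0 0
1 0 1 0 0
0 0 1 0 1
1 0 1 0 1

After press 5 at (3,1):
1 1 1 0 0
1 0 1 0 0
0 1 1 0 1
0 1 0 0 1

After press 6 at (3,4):
1 1 1 0 0
1 0 1 0 0
0 1 1 0 0
0 1 0 1 0

Lights still on: 9

Answer: no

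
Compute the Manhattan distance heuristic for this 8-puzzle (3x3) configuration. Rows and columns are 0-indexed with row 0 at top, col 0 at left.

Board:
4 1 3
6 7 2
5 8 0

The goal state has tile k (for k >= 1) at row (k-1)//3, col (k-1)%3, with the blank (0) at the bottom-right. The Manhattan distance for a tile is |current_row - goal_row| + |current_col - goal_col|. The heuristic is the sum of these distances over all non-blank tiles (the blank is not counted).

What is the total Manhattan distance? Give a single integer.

Tile 4: at (0,0), goal (1,0), distance |0-1|+|0-0| = 1
Tile 1: at (0,1), goal (0,0), distance |0-0|+|1-0| = 1
Tile 3: at (0,2), goal (0,2), distance |0-0|+|2-2| = 0
Tile 6: at (1,0), goal (1,2), distance |1-1|+|0-2| = 2
Tile 7: at (1,1), goal (2,0), distance |1-2|+|1-0| = 2
Tile 2: at (1,2), goal (0,1), distance |1-0|+|2-1| = 2
Tile 5: at (2,0), goal (1,1), distance |2-1|+|0-1| = 2
Tile 8: at (2,1), goal (2,1), distance |2-2|+|1-1| = 0
Sum: 1 + 1 + 0 + 2 + 2 + 2 + 2 + 0 = 10

Answer: 10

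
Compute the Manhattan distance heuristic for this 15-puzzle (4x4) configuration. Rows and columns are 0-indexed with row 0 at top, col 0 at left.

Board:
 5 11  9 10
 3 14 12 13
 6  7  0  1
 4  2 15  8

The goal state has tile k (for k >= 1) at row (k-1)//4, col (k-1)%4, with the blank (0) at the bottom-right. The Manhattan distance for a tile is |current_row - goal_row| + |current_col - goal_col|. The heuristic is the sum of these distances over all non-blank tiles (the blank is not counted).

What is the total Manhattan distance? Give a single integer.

Answer: 44

Derivation:
Tile 5: (0,0)->(1,0) = 1
Tile 11: (0,1)->(2,2) = 3
Tile 9: (0,2)->(2,0) = 4
Tile 10: (0,3)->(2,1) = 4
Tile 3: (1,0)->(0,2) = 3
Tile 14: (1,1)->(3,1) = 2
Tile 12: (1,2)->(2,3) = 2
Tile 13: (1,3)->(3,0) = 5
Tile 6: (2,0)->(1,1) = 2
Tile 7: (2,1)->(1,2) = 2
Tile 1: (2,3)->(0,0) = 5
Tile 4: (3,0)->(0,3) = 6
Tile 2: (3,1)->(0,1) = 3
Tile 15: (3,2)->(3,2) = 0
Tile 8: (3,3)->(1,3) = 2
Sum: 1 + 3 + 4 + 4 + 3 + 2 + 2 + 5 + 2 + 2 + 5 + 6 + 3 + 0 + 2 = 44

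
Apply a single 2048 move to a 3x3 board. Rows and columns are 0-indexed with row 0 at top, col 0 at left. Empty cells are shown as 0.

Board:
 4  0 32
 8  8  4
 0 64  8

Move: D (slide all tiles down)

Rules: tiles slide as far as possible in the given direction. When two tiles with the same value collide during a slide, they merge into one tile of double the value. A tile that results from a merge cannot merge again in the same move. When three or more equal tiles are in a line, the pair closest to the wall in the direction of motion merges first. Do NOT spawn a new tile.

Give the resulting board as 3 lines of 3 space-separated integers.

Slide down:
col 0: [4, 8, 0] -> [0, 4, 8]
col 1: [0, 8, 64] -> [0, 8, 64]
col 2: [32, 4, 8] -> [32, 4, 8]

Answer:  0  0 32
 4  8  4
 8 64  8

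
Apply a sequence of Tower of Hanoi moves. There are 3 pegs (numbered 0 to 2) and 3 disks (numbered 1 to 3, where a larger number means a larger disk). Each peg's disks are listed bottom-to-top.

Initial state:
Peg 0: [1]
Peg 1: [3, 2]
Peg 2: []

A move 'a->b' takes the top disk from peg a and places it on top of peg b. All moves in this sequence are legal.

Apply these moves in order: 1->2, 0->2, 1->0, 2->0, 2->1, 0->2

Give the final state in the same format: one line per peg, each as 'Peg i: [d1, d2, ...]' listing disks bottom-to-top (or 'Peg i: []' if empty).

Answer: Peg 0: [3]
Peg 1: [2]
Peg 2: [1]

Derivation:
After move 1 (1->2):
Peg 0: [1]
Peg 1: [3]
Peg 2: [2]

After move 2 (0->2):
Peg 0: []
Peg 1: [3]
Peg 2: [2, 1]

After move 3 (1->0):
Peg 0: [3]
Peg 1: []
Peg 2: [2, 1]

After move 4 (2->0):
Peg 0: [3, 1]
Peg 1: []
Peg 2: [2]

After move 5 (2->1):
Peg 0: [3, 1]
Peg 1: [2]
Peg 2: []

After move 6 (0->2):
Peg 0: [3]
Peg 1: [2]
Peg 2: [1]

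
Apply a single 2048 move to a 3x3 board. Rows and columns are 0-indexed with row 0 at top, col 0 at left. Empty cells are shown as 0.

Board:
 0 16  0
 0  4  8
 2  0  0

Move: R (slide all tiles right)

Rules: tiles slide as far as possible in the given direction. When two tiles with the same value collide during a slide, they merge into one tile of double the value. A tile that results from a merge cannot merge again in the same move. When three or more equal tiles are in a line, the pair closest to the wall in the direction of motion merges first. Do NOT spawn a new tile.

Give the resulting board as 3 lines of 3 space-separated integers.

Slide right:
row 0: [0, 16, 0] -> [0, 0, 16]
row 1: [0, 4, 8] -> [0, 4, 8]
row 2: [2, 0, 0] -> [0, 0, 2]

Answer:  0  0 16
 0  4  8
 0  0  2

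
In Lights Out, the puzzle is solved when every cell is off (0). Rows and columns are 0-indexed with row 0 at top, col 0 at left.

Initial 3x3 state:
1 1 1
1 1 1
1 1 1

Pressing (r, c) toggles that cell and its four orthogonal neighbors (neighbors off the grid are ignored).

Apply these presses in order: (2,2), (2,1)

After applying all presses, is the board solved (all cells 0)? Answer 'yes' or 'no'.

Answer: no

Derivation:
After press 1 at (2,2):
1 1 1
1 1 0
1 0 0

After press 2 at (2,1):
1 1 1
1 0 0
0 1 1

Lights still on: 6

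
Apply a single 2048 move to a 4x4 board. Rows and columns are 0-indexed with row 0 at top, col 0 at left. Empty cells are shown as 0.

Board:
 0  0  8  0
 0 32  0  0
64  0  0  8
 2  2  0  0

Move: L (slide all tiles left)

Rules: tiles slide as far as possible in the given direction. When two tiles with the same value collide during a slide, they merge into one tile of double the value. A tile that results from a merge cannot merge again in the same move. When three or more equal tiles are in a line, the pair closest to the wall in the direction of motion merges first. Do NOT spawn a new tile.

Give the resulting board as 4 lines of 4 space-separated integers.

Answer:  8  0  0  0
32  0  0  0
64  8  0  0
 4  0  0  0

Derivation:
Slide left:
row 0: [0, 0, 8, 0] -> [8, 0, 0, 0]
row 1: [0, 32, 0, 0] -> [32, 0, 0, 0]
row 2: [64, 0, 0, 8] -> [64, 8, 0, 0]
row 3: [2, 2, 0, 0] -> [4, 0, 0, 0]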